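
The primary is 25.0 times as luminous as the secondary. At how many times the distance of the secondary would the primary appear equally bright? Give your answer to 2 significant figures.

Equal flux requires L_p/d_p² = L_s/d_s², so d_p/d_s = √(L_p/L_s)
= √(25.0) = 5.000.

5.0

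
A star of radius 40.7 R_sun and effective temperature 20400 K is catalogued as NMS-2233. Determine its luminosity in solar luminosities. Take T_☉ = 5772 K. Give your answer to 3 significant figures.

2.58×10^5 solar luminosities

L/L_☉ = (R/R_☉)² (T/T_☉)⁴ = (40.7)² × (20400/5772)⁴
       = 1656 × (3.534)⁴ = 1656 × 156.0 = 2.585×10^5.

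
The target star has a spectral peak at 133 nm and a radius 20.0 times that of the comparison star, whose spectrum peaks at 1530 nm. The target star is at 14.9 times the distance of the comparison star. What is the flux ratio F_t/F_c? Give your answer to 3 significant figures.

Wien's law: T_t/T_c = λ_c/λ_t = 1530/133 = 11.50.
L_t/L_c = (R_t/R_c)²(T_t/T_c)⁴ = (20.0)²(11.50)⁴ = 7.005×10^6.
F_t/F_c = (L_t/L_c)/(d_t/d_c)² = 7.005×10^6/(14.9)² = 3.155×10^4.

3.16×10^4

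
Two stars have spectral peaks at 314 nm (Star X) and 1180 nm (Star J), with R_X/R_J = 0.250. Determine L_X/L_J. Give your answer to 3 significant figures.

12.5

Wien's law gives T ∝ 1/λ_max, so T_X/T_J = λ_J/λ_X = 1180/314 = 3.758.
Then L ∝ R²T⁴ gives L_X/L_J = (0.250)² × (3.758)⁴ = 0.06250 × 199.4 = 12.46.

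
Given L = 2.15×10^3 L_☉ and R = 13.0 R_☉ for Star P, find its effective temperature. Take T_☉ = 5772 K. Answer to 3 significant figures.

T/T_☉ = (L/L_☉)^(1/4) / (R/R_☉)^(1/2)
T = 5772 × (2.15×10^3)^(1/4) / √(13.0) = 5772 × 6.809 / 3.606 = 1.090×10^4 K.

1.09×10^4 K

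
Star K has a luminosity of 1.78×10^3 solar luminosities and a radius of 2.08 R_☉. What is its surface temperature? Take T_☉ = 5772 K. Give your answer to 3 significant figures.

2.60×10^4 K

T/T_☉ = (L/L_☉)^(1/4) / (R/R_☉)^(1/2)
T = 5772 × (1.78×10^3)^(1/4) / √(2.08) = 5772 × 6.495 / 1.442 = 2.600×10^4 K.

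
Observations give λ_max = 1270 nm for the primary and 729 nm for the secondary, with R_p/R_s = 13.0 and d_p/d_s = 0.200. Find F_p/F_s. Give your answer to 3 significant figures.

Wien's law: T_p/T_s = λ_s/λ_p = 729/1270 = 0.5740.
L_p/L_s = (R_p/R_s)²(T_p/T_s)⁴ = (13.0)²(0.5740)⁴ = 18.35.
F_p/F_s = (L_p/L_s)/(d_p/d_s)² = 18.35/(0.200)² = 458.7.

459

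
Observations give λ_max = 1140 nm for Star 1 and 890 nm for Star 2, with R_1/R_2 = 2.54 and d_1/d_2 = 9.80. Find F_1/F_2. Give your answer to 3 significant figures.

0.0250

Wien's law: T_1/T_2 = λ_2/λ_1 = 890/1140 = 0.7807.
L_1/L_2 = (R_1/R_2)²(T_1/T_2)⁴ = (2.54)²(0.7807)⁴ = 2.397.
F_1/F_2 = (L_1/L_2)/(d_1/d_2)² = 2.397/(9.80)² = 0.02495.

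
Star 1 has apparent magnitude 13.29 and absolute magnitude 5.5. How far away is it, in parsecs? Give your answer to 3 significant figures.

361 pc

m − M = 5 log₁₀(d/10 pc)
13.29 − (5.5) = 7.79 = 5 log₁₀(d/10)
d = 10 × 10^(7.79/5) = 10 × 10^1.558 = 361.4 pc.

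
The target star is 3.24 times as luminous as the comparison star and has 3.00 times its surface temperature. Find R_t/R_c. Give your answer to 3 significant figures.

0.200

L ∝ R²T⁴ gives R ∝ √L / T², so
R_t/R_c = √(3.24) / (3.00)² = 1.800 / 9.000 = 0.2000.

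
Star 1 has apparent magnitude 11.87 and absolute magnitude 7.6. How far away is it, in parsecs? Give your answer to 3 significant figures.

m − M = 5 log₁₀(d/10 pc)
11.87 − (7.6) = 4.27 = 5 log₁₀(d/10)
d = 10 × 10^(4.27/5) = 10 × 10^0.854 = 71.45 pc.

71.4 pc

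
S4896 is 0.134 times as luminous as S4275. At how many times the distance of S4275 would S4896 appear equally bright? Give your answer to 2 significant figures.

0.37

Equal flux requires L_S4896/d_S4896² = L_S4275/d_S4275², so d_S4896/d_S4275 = √(L_S4896/L_S4275)
= √(0.134) = 0.3661.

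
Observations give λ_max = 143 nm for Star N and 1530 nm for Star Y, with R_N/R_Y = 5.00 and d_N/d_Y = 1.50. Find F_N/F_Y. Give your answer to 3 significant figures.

Wien's law: T_N/T_Y = λ_Y/λ_N = 1530/143 = 10.70.
L_N/L_Y = (R_N/R_Y)²(T_N/T_Y)⁴ = (5.00)²(10.70)⁴ = 3.276×10^5.
F_N/F_Y = (L_N/L_Y)/(d_N/d_Y)² = 3.276×10^5/(1.50)² = 1.456×10^5.

1.46×10^5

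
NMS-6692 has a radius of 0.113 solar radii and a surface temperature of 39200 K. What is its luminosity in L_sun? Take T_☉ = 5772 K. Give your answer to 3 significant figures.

27.2 L_sun

L/L_☉ = (R/R_☉)² (T/T_☉)⁴ = (0.113)² × (39200/5772)⁴
       = 0.01277 × (6.791)⁴ = 0.01277 × 2127 = 27.16.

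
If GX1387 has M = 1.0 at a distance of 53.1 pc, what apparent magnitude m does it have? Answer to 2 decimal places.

4.63

m = M + 5 log₁₀(d/10 pc) = 1.0 + 5 log₁₀(53.1/10)
  = 1.0 + 5 × 0.725 = 1.0 + 3.63 = 4.63.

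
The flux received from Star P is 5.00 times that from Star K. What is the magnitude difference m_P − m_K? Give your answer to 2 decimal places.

m_P − m_K = −2.5 log₁₀(F_P/F_K) = −2.5 log₁₀(5.00) = −2.5 × (0.699) = -1.747.

-1.75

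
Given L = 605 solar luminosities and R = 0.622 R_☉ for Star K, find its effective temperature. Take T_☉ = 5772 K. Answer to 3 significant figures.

T/T_☉ = (L/L_☉)^(1/4) / (R/R_☉)^(1/2)
T = 5772 × (605)^(1/4) / √(0.622) = 5772 × 4.960 / 0.7887 = 3.630×10^4 K.

3.63×10^4 K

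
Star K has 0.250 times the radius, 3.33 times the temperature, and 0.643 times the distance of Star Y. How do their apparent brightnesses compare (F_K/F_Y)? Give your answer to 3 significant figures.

18.6

L_K/L_Y = (R_K/R_Y)²(T_K/T_Y)⁴ = (0.250)² × (3.33)⁴ = 7.685.
F_K/F_Y = (L_K/L_Y)/(d_K/d_Y)² = 7.685 / (0.643)² = 18.59.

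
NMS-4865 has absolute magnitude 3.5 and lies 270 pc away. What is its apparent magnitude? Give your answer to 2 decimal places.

m = M + 5 log₁₀(d/10 pc) = 3.5 + 5 log₁₀(270/10)
  = 3.5 + 5 × 1.431 = 3.5 + 7.16 = 10.66.

10.66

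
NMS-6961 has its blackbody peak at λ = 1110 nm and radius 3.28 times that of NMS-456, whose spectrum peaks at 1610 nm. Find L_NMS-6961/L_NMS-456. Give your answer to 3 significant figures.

47.6

Wien's law gives T ∝ 1/λ_max, so T_NMS-6961/T_NMS-456 = λ_NMS-456/λ_NMS-6961 = 1610/1110 = 1.450.
Then L ∝ R²T⁴ gives L_NMS-6961/L_NMS-456 = (3.28)² × (1.450)⁴ = 10.76 × 4.426 = 47.62.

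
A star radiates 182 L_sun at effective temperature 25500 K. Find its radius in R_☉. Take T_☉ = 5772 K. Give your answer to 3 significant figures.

R/R_☉ = √(L/L_☉) / (T/T_☉)² = √(182) / (4.418)²
       = 13.49 / 19.52 = 0.6912.

0.691 R_☉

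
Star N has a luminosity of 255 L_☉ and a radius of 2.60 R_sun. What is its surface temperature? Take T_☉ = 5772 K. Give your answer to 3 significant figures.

T/T_☉ = (L/L_☉)^(1/4) / (R/R_☉)^(1/2)
T = 5772 × (255)^(1/4) / √(2.60) = 5772 × 3.996 / 1.612 = 1.430×10^4 K.

1.43×10^4 K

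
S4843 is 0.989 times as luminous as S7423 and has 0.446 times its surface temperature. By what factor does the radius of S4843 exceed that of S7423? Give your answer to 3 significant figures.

L ∝ R²T⁴ gives R ∝ √L / T², so
R_S4843/R_S7423 = √(0.989) / (0.446)² = 0.9945 / 0.1989 = 5.000.

5.00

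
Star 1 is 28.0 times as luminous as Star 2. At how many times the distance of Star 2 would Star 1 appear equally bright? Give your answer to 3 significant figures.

Equal flux requires L_1/d_1² = L_2/d_2², so d_1/d_2 = √(L_1/L_2)
= √(28.0) = 5.292.

5.29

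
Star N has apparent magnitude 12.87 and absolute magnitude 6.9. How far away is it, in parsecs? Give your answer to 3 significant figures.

m − M = 5 log₁₀(d/10 pc)
12.87 − (6.9) = 5.97 = 5 log₁₀(d/10)
d = 10 × 10^(5.97/5) = 10 × 10^1.194 = 156.3 pc.

156 pc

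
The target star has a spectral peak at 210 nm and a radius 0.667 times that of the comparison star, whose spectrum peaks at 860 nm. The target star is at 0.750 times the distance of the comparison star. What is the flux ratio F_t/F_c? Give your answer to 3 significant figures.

Wien's law: T_t/T_c = λ_c/λ_t = 860/210 = 4.095.
L_t/L_c = (R_t/R_c)²(T_t/T_c)⁴ = (0.667)²(4.095)⁴ = 125.1.
F_t/F_c = (L_t/L_c)/(d_t/d_c)² = 125.1/(0.750)² = 222.5.

222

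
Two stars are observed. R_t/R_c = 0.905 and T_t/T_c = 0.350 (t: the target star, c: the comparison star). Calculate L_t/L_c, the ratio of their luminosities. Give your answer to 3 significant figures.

0.0123

From the Stefan–Boltzmann law, L ∝ R²T⁴, so
L_t/L_c = (R_t/R_c)² (T_t/T_c)⁴ = (0.905)² × (0.350)⁴ = 0.8190 × 0.01501 = 0.01229.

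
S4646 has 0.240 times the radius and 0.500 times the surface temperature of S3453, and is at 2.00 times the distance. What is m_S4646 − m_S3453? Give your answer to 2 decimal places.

L_S4646/L_S3453 = (0.240)²(0.500)⁴ = 0.003600.
F_S4646/F_S3453 = (L_S4646/L_S3453)/(d_S4646/d_S3453)² = 0.003600/4.000 = 9.000×10^-4.
m_S4646 − m_S3453 = −2.5 log₁₀(9.000×10^-4) = 7.61.

7.61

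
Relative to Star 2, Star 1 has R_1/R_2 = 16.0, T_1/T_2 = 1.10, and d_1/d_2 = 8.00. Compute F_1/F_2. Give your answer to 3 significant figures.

L_1/L_2 = (R_1/R_2)²(T_1/T_2)⁴ = (16.0)² × (1.10)⁴ = 374.8.
F_1/F_2 = (L_1/L_2)/(d_1/d_2)² = 374.8 / (8.00)² = 5.856.

5.86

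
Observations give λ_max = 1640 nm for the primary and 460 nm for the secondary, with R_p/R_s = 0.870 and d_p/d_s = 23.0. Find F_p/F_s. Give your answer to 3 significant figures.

8.86×10^-6

Wien's law: T_p/T_s = λ_s/λ_p = 460/1640 = 0.2805.
L_p/L_s = (R_p/R_s)²(T_p/T_s)⁴ = (0.870)²(0.2805)⁴ = 0.004685.
F_p/F_s = (L_p/L_s)/(d_p/d_s)² = 0.004685/(23.0)² = 8.856×10^-6.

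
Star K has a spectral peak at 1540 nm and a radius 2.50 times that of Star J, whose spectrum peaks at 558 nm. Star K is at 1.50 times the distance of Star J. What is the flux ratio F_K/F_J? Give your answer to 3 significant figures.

0.0479

Wien's law: T_K/T_J = λ_J/λ_K = 558/1540 = 0.3623.
L_K/L_J = (R_K/R_J)²(T_K/T_J)⁴ = (2.50)²(0.3623)⁴ = 0.1077.
F_K/F_J = (L_K/L_J)/(d_K/d_J)² = 0.1077/(1.50)² = 0.04788.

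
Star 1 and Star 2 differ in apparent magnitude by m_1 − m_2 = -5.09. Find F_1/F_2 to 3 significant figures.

F_1/F_2 = 10^(−(m_1 − m_2)/2.5) = 10^(5.09/2.5) = 10^2.036 = 108.6.

109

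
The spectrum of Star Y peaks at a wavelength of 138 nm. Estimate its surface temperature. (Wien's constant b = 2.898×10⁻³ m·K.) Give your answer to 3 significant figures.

T = b/λ_max = 2.898×10⁻³ / (138×10⁻⁹) = 2.100×10^4 K.

2.10×10^4 K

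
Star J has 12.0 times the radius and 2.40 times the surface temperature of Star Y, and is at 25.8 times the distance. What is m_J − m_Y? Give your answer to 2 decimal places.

-2.14

L_J/L_Y = (12.0)²(2.40)⁴ = 4778.
F_J/F_Y = (L_J/L_Y)/(d_J/d_Y)² = 4778/665.6 = 7.177.
m_J − m_Y = −2.5 log₁₀(7.177) = -2.14.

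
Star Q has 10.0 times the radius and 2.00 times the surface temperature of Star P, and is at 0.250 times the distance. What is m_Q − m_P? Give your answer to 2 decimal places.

-11.02

L_Q/L_P = (10.0)²(2.00)⁴ = 1600.
F_Q/F_P = (L_Q/L_P)/(d_Q/d_P)² = 1600/0.06250 = 2.560×10^4.
m_Q − m_P = −2.5 log₁₀(2.560×10^4) = -11.02.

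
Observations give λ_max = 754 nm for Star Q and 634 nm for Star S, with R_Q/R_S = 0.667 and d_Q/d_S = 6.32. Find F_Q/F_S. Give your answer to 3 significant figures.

Wien's law: T_Q/T_S = λ_S/λ_Q = 634/754 = 0.8408.
L_Q/L_S = (R_Q/R_S)²(T_Q/T_S)⁴ = (0.667)²(0.8408)⁴ = 0.2224.
F_Q/F_S = (L_Q/L_S)/(d_Q/d_S)² = 0.2224/(6.32)² = 0.005568.

0.00557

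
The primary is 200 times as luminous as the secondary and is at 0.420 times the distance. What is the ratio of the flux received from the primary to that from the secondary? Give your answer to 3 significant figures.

F = L/(4πd²), so F_p/F_s = (L_p/L_s) / (d_p/d_s)²
= 200 / (0.420)² = 200 / 0.1764 = 1134.

1.13×10^3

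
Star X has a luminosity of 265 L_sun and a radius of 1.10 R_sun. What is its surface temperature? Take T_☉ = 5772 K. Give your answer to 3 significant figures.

2.22×10^4 K

T/T_☉ = (L/L_☉)^(1/4) / (R/R_☉)^(1/2)
T = 5772 × (265)^(1/4) / √(1.10) = 5772 × 4.035 / 1.049 = 2.220×10^4 K.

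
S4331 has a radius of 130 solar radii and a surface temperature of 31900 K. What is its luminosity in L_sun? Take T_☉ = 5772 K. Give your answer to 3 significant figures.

1.58×10^7 L_sun

L/L_☉ = (R/R_☉)² (T/T_☉)⁴ = (130)² × (31900/5772)⁴
       = 1.690×10^4 × (5.527)⁴ = 1.690×10^4 × 932.9 = 1.577×10^7.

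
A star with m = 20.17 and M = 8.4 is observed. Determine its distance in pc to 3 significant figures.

m − M = 5 log₁₀(d/10 pc)
20.17 − (8.4) = 11.77 = 5 log₁₀(d/10)
d = 10 × 10^(11.77/5) = 10 × 10^2.354 = 2259 pc.

2.26×10^3 pc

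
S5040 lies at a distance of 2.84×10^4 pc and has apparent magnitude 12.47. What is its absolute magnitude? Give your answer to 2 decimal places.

M = m − 5 log₁₀(d/10 pc) = 12.47 − 5 log₁₀(2.84×10^4/10)
  = 12.47 − 5 × 3.453 = 12.47 − 17.27 = -4.80.

-4.80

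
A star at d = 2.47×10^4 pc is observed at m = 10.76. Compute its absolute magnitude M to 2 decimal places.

M = m − 5 log₁₀(d/10 pc) = 10.76 − 5 log₁₀(2.47×10^4/10)
  = 10.76 − 5 × 3.393 = 10.76 − 16.96 = -6.20.

-6.20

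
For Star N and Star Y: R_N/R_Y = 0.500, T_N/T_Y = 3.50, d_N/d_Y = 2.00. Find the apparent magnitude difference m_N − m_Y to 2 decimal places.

-2.43

L_N/L_Y = (0.500)²(3.50)⁴ = 37.52.
F_N/F_Y = (L_N/L_Y)/(d_N/d_Y)² = 37.52/4.000 = 9.379.
m_N − m_Y = −2.5 log₁₀(9.379) = -2.43.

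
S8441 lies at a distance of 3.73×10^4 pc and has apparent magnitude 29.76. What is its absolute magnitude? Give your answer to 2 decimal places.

11.90

M = m − 5 log₁₀(d/10 pc) = 29.76 − 5 log₁₀(3.73×10^4/10)
  = 29.76 − 5 × 3.572 = 29.76 − 17.86 = 11.90.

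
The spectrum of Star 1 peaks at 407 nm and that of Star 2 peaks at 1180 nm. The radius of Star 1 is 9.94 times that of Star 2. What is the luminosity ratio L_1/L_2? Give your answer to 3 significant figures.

Wien's law gives T ∝ 1/λ_max, so T_1/T_2 = λ_2/λ_1 = 1180/407 = 2.899.
Then L ∝ R²T⁴ gives L_1/L_2 = (9.94)² × (2.899)⁴ = 98.80 × 70.66 = 6981.

6.98×10^3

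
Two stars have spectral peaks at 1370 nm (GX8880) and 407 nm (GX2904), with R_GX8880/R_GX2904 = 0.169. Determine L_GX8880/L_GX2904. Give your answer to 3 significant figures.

Wien's law gives T ∝ 1/λ_max, so T_GX8880/T_GX2904 = λ_GX2904/λ_GX8880 = 407/1370 = 0.2971.
Then L ∝ R²T⁴ gives L_GX8880/L_GX2904 = (0.169)² × (0.2971)⁴ = 0.02856 × 0.007789 = 2.225×10^-4.

2.22×10^-4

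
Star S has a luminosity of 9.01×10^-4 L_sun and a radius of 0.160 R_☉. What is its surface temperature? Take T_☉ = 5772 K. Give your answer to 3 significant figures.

T/T_☉ = (L/L_☉)^(1/4) / (R/R_☉)^(1/2)
T = 5772 × (9.01×10^-4)^(1/4) / √(0.160) = 5772 × 0.1733 / 0.4000 = 2500 K.

2.50×10^3 K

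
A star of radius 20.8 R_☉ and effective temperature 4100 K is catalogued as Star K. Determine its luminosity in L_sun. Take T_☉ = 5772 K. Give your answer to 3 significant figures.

110 L_sun

L/L_☉ = (R/R_☉)² (T/T_☉)⁴ = (20.8)² × (4100/5772)⁴
       = 432.6 × (0.7103)⁴ = 432.6 × 0.2546 = 110.1.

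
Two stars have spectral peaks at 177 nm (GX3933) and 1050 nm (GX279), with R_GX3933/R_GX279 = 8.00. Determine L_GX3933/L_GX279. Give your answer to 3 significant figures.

Wien's law gives T ∝ 1/λ_max, so T_GX3933/T_GX279 = λ_GX279/λ_GX3933 = 1050/177 = 5.932.
Then L ∝ R²T⁴ gives L_GX3933/L_GX279 = (8.00)² × (5.932)⁴ = 64.00 × 1238 = 7.926×10^4.

7.93×10^4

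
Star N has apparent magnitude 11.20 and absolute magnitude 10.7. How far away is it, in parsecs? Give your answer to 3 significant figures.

12.6 pc

m − M = 5 log₁₀(d/10 pc)
11.20 − (10.7) = 0.50 = 5 log₁₀(d/10)
d = 10 × 10^(0.50/5) = 10 × 10^0.100 = 12.59 pc.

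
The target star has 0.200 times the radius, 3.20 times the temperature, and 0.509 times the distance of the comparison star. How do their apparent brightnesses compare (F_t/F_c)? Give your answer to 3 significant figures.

16.2

L_t/L_c = (R_t/R_c)²(T_t/T_c)⁴ = (0.200)² × (3.20)⁴ = 4.194.
F_t/F_c = (L_t/L_c)/(d_t/d_c)² = 4.194 / (0.509)² = 16.19.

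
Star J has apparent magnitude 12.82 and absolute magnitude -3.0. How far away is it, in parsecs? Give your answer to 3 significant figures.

1.46×10^4 pc

m − M = 5 log₁₀(d/10 pc)
12.82 − (-3.0) = 15.82 = 5 log₁₀(d/10)
d = 10 × 10^(15.82/5) = 10 × 10^3.164 = 1.459×10^4 pc.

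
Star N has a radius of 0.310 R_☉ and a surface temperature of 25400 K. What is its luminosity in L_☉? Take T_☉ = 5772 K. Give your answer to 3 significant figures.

36.0 L_☉

L/L_☉ = (R/R_☉)² (T/T_☉)⁴ = (0.310)² × (25400/5772)⁴
       = 0.09610 × (4.401)⁴ = 0.09610 × 375.0 = 36.04.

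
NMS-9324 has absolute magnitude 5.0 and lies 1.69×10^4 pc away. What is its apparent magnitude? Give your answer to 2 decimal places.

m = M + 5 log₁₀(d/10 pc) = 5.0 + 5 log₁₀(1.69×10^4/10)
  = 5.0 + 5 × 3.228 = 5.0 + 16.14 = 21.14.

21.14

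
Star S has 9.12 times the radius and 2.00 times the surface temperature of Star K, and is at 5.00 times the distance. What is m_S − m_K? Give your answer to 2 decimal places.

L_S/L_K = (9.12)²(2.00)⁴ = 1331.
F_S/F_K = (L_S/L_K)/(d_S/d_K)² = 1331/25.00 = 53.23.
m_S − m_K = −2.5 log₁₀(53.23) = -4.32.

-4.32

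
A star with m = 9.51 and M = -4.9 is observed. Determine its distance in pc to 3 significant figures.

7.62×10^3 pc

m − M = 5 log₁₀(d/10 pc)
9.51 − (-4.9) = 14.41 = 5 log₁₀(d/10)
d = 10 × 10^(14.41/5) = 10 × 10^2.882 = 7621 pc.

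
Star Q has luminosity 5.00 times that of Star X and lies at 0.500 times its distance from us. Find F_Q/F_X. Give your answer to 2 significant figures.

F = L/(4πd²), so F_Q/F_X = (L_Q/L_X) / (d_Q/d_X)²
= 5.00 / (0.500)² = 5.00 / 0.2500 = 20.00.

20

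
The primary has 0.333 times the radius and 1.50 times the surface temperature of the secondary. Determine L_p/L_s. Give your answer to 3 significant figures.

From the Stefan–Boltzmann law, L ∝ R²T⁴, so
L_p/L_s = (R_p/R_s)² (T_p/T_s)⁴ = (0.333)² × (1.50)⁴ = 0.1109 × 5.062 = 0.5614.

0.561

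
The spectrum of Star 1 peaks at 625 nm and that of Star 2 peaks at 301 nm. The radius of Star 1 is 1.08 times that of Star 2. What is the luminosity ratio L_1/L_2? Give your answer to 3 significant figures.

0.0627

Wien's law gives T ∝ 1/λ_max, so T_1/T_2 = λ_2/λ_1 = 301/625 = 0.4816.
Then L ∝ R²T⁴ gives L_1/L_2 = (1.08)² × (0.4816)⁴ = 1.166 × 0.05380 = 0.06275.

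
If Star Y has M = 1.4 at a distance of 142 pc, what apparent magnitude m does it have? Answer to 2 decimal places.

7.16

m = M + 5 log₁₀(d/10 pc) = 1.4 + 5 log₁₀(142/10)
  = 1.4 + 5 × 1.152 = 1.4 + 5.76 = 7.16.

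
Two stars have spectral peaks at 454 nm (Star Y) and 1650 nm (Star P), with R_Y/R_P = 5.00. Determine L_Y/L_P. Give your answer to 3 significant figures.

4.36×10^3

Wien's law gives T ∝ 1/λ_max, so T_Y/T_P = λ_P/λ_Y = 1650/454 = 3.634.
Then L ∝ R²T⁴ gives L_Y/L_P = (5.00)² × (3.634)⁴ = 25.00 × 174.5 = 4362.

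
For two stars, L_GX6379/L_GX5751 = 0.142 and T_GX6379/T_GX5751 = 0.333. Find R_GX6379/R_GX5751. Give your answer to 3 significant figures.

L ∝ R²T⁴ gives R ∝ √L / T², so
R_GX6379/R_GX5751 = √(0.142) / (0.333)² = 0.3768 / 0.1109 = 3.398.

3.40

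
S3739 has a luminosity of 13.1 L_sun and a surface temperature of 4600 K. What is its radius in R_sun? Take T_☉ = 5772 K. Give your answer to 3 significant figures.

5.70 R_sun

R/R_☉ = √(L/L_☉) / (T/T_☉)² = √(13.1) / (0.7970)²
       = 3.619 / 0.6351 = 5.699.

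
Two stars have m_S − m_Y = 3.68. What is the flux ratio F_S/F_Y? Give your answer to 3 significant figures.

F_S/F_Y = 10^(−(m_S − m_Y)/2.5) = 10^(-3.68/2.5) = 10^-1.472 = 0.03373.

0.0337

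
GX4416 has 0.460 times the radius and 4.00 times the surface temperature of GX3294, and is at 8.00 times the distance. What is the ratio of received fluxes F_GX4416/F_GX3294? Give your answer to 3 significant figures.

0.846

L_GX4416/L_GX3294 = (R_GX4416/R_GX3294)²(T_GX4416/T_GX3294)⁴ = (0.460)² × (4.00)⁴ = 54.17.
F_GX4416/F_GX3294 = (L_GX4416/L_GX3294)/(d_GX4416/d_GX3294)² = 54.17 / (8.00)² = 0.8464.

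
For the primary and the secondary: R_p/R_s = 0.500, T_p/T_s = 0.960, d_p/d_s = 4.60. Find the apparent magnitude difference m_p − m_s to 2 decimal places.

L_p/L_s = (0.500)²(0.960)⁴ = 0.2123.
F_p/F_s = (L_p/L_s)/(d_p/d_s)² = 0.2123/21.16 = 0.01003.
m_p − m_s = −2.5 log₁₀(0.01003) = 5.00.

5.00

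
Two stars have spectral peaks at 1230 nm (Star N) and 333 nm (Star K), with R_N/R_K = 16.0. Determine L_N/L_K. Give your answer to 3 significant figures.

1.38

Wien's law gives T ∝ 1/λ_max, so T_N/T_K = λ_K/λ_N = 333/1230 = 0.2707.
Then L ∝ R²T⁴ gives L_N/L_K = (16.0)² × (0.2707)⁴ = 256.0 × 0.005372 = 1.375.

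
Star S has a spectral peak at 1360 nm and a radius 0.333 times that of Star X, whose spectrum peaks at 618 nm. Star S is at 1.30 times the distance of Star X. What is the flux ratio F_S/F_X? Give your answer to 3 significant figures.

0.00280

Wien's law: T_S/T_X = λ_X/λ_S = 618/1360 = 0.4544.
L_S/L_X = (R_S/R_X)²(T_S/T_X)⁴ = (0.333)²(0.4544)⁴ = 0.004728.
F_S/F_X = (L_S/L_X)/(d_S/d_X)² = 0.004728/(1.30)² = 0.002798.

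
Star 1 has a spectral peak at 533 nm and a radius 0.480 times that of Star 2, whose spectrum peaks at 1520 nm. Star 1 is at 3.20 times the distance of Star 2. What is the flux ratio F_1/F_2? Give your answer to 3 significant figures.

Wien's law: T_1/T_2 = λ_2/λ_1 = 1520/533 = 2.852.
L_1/L_2 = (R_1/R_2)²(T_1/T_2)⁴ = (0.480)²(2.852)⁴ = 15.24.
F_1/F_2 = (L_1/L_2)/(d_1/d_2)² = 15.24/(3.20)² = 1.488.

1.49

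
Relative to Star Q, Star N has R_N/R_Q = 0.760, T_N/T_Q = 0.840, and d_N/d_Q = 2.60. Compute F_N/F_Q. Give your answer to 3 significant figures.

0.0425

L_N/L_Q = (R_N/R_Q)²(T_N/T_Q)⁴ = (0.760)² × (0.840)⁴ = 0.2876.
F_N/F_Q = (L_N/L_Q)/(d_N/d_Q)² = 0.2876 / (2.60)² = 0.04254.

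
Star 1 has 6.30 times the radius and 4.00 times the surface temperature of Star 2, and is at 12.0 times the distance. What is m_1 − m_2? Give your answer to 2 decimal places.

-4.62

L_1/L_2 = (6.30)²(4.00)⁴ = 1.016×10^4.
F_1/F_2 = (L_1/L_2)/(d_1/d_2)² = 1.016×10^4/144.0 = 70.56.
m_1 − m_2 = −2.5 log₁₀(70.56) = -4.62.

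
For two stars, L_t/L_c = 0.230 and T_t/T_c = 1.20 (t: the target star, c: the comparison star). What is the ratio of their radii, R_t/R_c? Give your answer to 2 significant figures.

L ∝ R²T⁴ gives R ∝ √L / T², so
R_t/R_c = √(0.230) / (1.20)² = 0.4796 / 1.440 = 0.3330.

0.33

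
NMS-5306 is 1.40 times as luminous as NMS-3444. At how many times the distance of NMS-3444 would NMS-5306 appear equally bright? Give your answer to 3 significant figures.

1.18

Equal flux requires L_NMS-5306/d_NMS-5306² = L_NMS-3444/d_NMS-3444², so d_NMS-5306/d_NMS-3444 = √(L_NMS-5306/L_NMS-3444)
= √(1.40) = 1.183.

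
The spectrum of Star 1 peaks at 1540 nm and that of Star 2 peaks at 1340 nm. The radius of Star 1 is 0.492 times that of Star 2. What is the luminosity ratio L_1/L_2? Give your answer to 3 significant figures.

0.139

Wien's law gives T ∝ 1/λ_max, so T_1/T_2 = λ_2/λ_1 = 1340/1540 = 0.8701.
Then L ∝ R²T⁴ gives L_1/L_2 = (0.492)² × (0.8701)⁴ = 0.2421 × 0.5732 = 0.1388.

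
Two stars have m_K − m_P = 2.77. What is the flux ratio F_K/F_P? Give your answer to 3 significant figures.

0.0780

F_K/F_P = 10^(−(m_K − m_P)/2.5) = 10^(-2.77/2.5) = 10^-1.108 = 0.07798.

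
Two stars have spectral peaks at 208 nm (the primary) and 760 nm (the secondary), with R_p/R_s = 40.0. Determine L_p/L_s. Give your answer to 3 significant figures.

2.85×10^5

Wien's law gives T ∝ 1/λ_max, so T_p/T_s = λ_s/λ_p = 760/208 = 3.654.
Then L ∝ R²T⁴ gives L_p/L_s = (40.0)² × (3.654)⁴ = 1600 × 178.2 = 2.852×10^5.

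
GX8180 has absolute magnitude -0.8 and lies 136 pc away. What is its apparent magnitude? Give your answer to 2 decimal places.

m = M + 5 log₁₀(d/10 pc) = -0.8 + 5 log₁₀(136/10)
  = -0.8 + 5 × 1.134 = -0.8 + 5.67 = 4.87.

4.87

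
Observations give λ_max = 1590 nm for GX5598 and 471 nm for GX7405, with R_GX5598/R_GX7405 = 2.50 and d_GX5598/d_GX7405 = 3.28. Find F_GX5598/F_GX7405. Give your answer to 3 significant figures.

0.00447

Wien's law: T_GX5598/T_GX7405 = λ_GX7405/λ_GX5598 = 471/1590 = 0.2962.
L_GX5598/L_GX7405 = (R_GX5598/R_GX7405)²(T_GX5598/T_GX7405)⁴ = (2.50)²(0.2962)⁴ = 0.04813.
F_GX5598/F_GX7405 = (L_GX5598/L_GX7405)/(d_GX5598/d_GX7405)² = 0.04813/(3.28)² = 0.004473.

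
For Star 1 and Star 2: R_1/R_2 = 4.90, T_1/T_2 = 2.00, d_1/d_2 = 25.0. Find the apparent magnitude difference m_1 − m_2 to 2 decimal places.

L_1/L_2 = (4.90)²(2.00)⁴ = 384.2.
F_1/F_2 = (L_1/L_2)/(d_1/d_2)² = 384.2/625.0 = 0.6147.
m_1 − m_2 = −2.5 log₁₀(0.6147) = 0.53.

0.53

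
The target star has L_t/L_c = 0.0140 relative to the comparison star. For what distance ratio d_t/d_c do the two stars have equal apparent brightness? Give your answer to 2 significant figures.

0.12

Equal flux requires L_t/d_t² = L_c/d_c², so d_t/d_c = √(L_t/L_c)
= √(0.0140) = 0.1183.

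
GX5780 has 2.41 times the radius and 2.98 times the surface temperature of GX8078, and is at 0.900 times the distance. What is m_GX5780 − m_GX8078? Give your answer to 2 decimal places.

L_GX5780/L_GX8078 = (2.41)²(2.98)⁴ = 458.0.
F_GX5780/F_GX8078 = (L_GX5780/L_GX8078)/(d_GX5780/d_GX8078)² = 458.0/0.8100 = 565.5.
m_GX5780 − m_GX8078 = −2.5 log₁₀(565.5) = -6.88.

-6.88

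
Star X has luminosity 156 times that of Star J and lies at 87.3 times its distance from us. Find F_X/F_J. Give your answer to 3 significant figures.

0.0205

F = L/(4πd²), so F_X/F_J = (L_X/L_J) / (d_X/d_J)²
= 156 / (87.3)² = 156 / 7621 = 0.02047.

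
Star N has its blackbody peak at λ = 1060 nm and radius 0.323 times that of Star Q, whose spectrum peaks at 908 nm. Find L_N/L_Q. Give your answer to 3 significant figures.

0.0562

Wien's law gives T ∝ 1/λ_max, so T_N/T_Q = λ_Q/λ_N = 908/1060 = 0.8566.
Then L ∝ R²T⁴ gives L_N/L_Q = (0.323)² × (0.8566)⁴ = 0.1043 × 0.5384 = 0.05617.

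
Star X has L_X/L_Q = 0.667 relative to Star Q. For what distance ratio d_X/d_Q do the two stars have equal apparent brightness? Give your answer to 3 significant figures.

Equal flux requires L_X/d_X² = L_Q/d_Q², so d_X/d_Q = √(L_X/L_Q)
= √(0.667) = 0.8167.

0.817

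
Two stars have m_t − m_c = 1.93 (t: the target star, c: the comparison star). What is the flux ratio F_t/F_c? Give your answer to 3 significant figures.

F_t/F_c = 10^(−(m_t − m_c)/2.5) = 10^(-1.93/2.5) = 10^-0.772 = 0.1690.

0.169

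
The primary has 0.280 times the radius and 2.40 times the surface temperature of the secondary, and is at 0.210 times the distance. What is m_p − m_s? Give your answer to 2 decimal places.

-4.43

L_p/L_s = (0.280)²(2.40)⁴ = 2.601.
F_p/F_s = (L_p/L_s)/(d_p/d_s)² = 2.601/0.04410 = 58.98.
m_p − m_s = −2.5 log₁₀(58.98) = -4.43.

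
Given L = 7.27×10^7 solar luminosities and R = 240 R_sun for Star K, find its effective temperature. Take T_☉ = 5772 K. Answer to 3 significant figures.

T/T_☉ = (L/L_☉)^(1/4) / (R/R_☉)^(1/2)
T = 5772 × (7.27×10^7)^(1/4) / √(240) = 5772 × 92.34 / 15.49 = 3.440×10^4 K.

3.44×10^4 K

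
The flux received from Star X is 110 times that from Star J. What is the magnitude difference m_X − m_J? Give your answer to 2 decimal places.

-5.10

m_X − m_J = −2.5 log₁₀(F_X/F_J) = −2.5 log₁₀(110) = −2.5 × (2.041) = -5.103.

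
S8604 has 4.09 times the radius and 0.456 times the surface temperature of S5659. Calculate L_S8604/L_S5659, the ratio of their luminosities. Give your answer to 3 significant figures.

0.723

From the Stefan–Boltzmann law, L ∝ R²T⁴, so
L_S8604/L_S5659 = (R_S8604/R_S5659)² (T_S8604/T_S5659)⁴ = (4.09)² × (0.456)⁴ = 16.73 × 0.04324 = 0.7233.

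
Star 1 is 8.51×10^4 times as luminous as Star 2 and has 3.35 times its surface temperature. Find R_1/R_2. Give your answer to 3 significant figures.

L ∝ R²T⁴ gives R ∝ √L / T², so
R_1/R_2 = √(8.51×10^4) / (3.35)² = 291.7 / 11.22 = 25.99.

26.0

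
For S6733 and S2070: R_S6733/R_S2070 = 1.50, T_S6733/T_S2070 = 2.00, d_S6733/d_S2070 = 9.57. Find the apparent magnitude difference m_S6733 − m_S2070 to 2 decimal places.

L_S6733/L_S2070 = (1.50)²(2.00)⁴ = 36.00.
F_S6733/F_S2070 = (L_S6733/L_S2070)/(d_S6733/d_S2070)² = 36.00/91.58 = 0.3931.
m_S6733 − m_S2070 = −2.5 log₁₀(0.3931) = 1.01.

1.01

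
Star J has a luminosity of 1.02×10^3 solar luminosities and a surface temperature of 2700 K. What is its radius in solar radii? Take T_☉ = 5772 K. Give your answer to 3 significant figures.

146 solar radii

R/R_☉ = √(L/L_☉) / (T/T_☉)² = √(1.02×10^3) / (0.4678)²
       = 31.94 / 0.2188 = 146.0.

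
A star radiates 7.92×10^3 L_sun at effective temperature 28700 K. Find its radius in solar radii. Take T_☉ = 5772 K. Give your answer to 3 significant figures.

R/R_☉ = √(L/L_☉) / (T/T_☉)² = √(7.92×10^3) / (4.972)²
       = 88.99 / 24.72 = 3.600.

3.60 solar radii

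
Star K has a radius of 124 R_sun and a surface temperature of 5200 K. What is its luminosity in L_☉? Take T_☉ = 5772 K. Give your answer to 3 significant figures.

1.01×10^4 L_☉

L/L_☉ = (R/R_☉)² (T/T_☉)⁴ = (124)² × (5200/5772)⁴
       = 1.538×10^4 × (0.9009)⁴ = 1.538×10^4 × 0.6587 = 1.013×10^4.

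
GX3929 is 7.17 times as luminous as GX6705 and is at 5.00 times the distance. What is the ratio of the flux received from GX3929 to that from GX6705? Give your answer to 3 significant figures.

0.287

F = L/(4πd²), so F_GX3929/F_GX6705 = (L_GX3929/L_GX6705) / (d_GX3929/d_GX6705)²
= 7.17 / (5.00)² = 7.17 / 25.00 = 0.2868.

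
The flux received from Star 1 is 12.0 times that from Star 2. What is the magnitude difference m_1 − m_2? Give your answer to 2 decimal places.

m_1 − m_2 = −2.5 log₁₀(F_1/F_2) = −2.5 log₁₀(12.0) = −2.5 × (1.079) = -2.698.

-2.70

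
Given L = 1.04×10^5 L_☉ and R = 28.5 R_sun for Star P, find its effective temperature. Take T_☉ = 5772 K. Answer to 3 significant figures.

T/T_☉ = (L/L_☉)^(1/4) / (R/R_☉)^(1/2)
T = 5772 × (1.04×10^5)^(1/4) / √(28.5) = 5772 × 17.96 / 5.339 = 1.942×10^4 K.

1.94×10^4 K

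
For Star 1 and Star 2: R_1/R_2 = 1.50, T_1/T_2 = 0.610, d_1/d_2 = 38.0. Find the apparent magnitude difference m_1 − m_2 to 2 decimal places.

L_1/L_2 = (1.50)²(0.610)⁴ = 0.3115.
F_1/F_2 = (L_1/L_2)/(d_1/d_2)² = 0.3115/1444 = 2.157×10^-4.
m_1 − m_2 = −2.5 log₁₀(2.157×10^-4) = 9.17.

9.17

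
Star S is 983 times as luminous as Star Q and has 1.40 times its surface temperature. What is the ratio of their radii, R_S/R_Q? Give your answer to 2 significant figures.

L ∝ R²T⁴ gives R ∝ √L / T², so
R_S/R_Q = √(983) / (1.40)² = 31.35 / 1.960 = 16.00.

16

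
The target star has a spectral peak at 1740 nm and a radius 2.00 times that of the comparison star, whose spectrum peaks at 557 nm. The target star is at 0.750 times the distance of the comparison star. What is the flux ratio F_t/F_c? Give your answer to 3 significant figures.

0.0747

Wien's law: T_t/T_c = λ_c/λ_t = 557/1740 = 0.3201.
L_t/L_c = (R_t/R_c)²(T_t/T_c)⁴ = (2.00)²(0.3201)⁴ = 0.04200.
F_t/F_c = (L_t/L_c)/(d_t/d_c)² = 0.04200/(0.750)² = 0.07467.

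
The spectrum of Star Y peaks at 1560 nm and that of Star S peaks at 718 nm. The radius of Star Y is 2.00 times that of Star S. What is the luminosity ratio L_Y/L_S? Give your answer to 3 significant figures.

0.179

Wien's law gives T ∝ 1/λ_max, so T_Y/T_S = λ_S/λ_Y = 718/1560 = 0.4603.
Then L ∝ R²T⁴ gives L_Y/L_S = (2.00)² × (0.4603)⁴ = 4.000 × 0.04487 = 0.1795.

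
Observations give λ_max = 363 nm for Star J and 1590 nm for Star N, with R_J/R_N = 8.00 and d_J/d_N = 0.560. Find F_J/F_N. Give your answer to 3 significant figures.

7.51×10^4

Wien's law: T_J/T_N = λ_N/λ_J = 1590/363 = 4.380.
L_J/L_N = (R_J/R_N)²(T_J/T_N)⁴ = (8.00)²(4.380)⁴ = 2.356×10^4.
F_J/F_N = (L_J/L_N)/(d_J/d_N)² = 2.356×10^4/(0.560)² = 7.512×10^4.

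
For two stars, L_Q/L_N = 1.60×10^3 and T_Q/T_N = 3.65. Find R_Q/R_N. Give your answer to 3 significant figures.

3.00

L ∝ R²T⁴ gives R ∝ √L / T², so
R_Q/R_N = √(1.60×10^3) / (3.65)² = 40.00 / 13.32 = 3.002.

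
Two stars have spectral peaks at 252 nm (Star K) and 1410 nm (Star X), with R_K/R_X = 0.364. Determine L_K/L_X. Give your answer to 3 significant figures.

130

Wien's law gives T ∝ 1/λ_max, so T_K/T_X = λ_X/λ_K = 1410/252 = 5.595.
Then L ∝ R²T⁴ gives L_K/L_X = (0.364)² × (5.595)⁴ = 0.1325 × 980.1 = 129.9.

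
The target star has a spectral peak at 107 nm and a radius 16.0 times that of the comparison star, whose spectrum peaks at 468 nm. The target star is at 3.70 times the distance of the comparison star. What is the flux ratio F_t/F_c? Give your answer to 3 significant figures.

6.84×10^3

Wien's law: T_t/T_c = λ_c/λ_t = 468/107 = 4.374.
L_t/L_c = (R_t/R_c)²(T_t/T_c)⁴ = (16.0)²(4.374)⁴ = 9.369×10^4.
F_t/F_c = (L_t/L_c)/(d_t/d_c)² = 9.369×10^4/(3.70)² = 6844.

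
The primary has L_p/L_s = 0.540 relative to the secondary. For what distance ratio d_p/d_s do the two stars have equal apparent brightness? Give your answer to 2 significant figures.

Equal flux requires L_p/d_p² = L_s/d_s², so d_p/d_s = √(L_p/L_s)
= √(0.540) = 0.7348.

0.73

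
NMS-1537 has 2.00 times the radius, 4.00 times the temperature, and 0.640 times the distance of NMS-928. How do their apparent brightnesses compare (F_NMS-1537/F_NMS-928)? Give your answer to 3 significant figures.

2.50×10^3

L_NMS-1537/L_NMS-928 = (R_NMS-1537/R_NMS-928)²(T_NMS-1537/T_NMS-928)⁴ = (2.00)² × (4.00)⁴ = 1024.
F_NMS-1537/F_NMS-928 = (L_NMS-1537/L_NMS-928)/(d_NMS-1537/d_NMS-928)² = 1024 / (0.640)² = 2500.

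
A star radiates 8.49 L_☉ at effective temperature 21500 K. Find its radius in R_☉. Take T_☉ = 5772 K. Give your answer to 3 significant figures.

0.210 R_☉

R/R_☉ = √(L/L_☉) / (T/T_☉)² = √(8.49) / (3.725)²
       = 2.914 / 13.87 = 0.2100.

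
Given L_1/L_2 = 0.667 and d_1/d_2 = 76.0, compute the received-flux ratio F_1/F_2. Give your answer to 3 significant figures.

1.15×10^-4

F = L/(4πd²), so F_1/F_2 = (L_1/L_2) / (d_1/d_2)²
= 0.667 / (76.0)² = 0.667 / 5776 = 1.155×10^-4.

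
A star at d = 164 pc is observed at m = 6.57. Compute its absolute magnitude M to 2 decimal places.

0.50

M = m − 5 log₁₀(d/10 pc) = 6.57 − 5 log₁₀(164/10)
  = 6.57 − 5 × 1.215 = 6.57 − 6.07 = 0.50.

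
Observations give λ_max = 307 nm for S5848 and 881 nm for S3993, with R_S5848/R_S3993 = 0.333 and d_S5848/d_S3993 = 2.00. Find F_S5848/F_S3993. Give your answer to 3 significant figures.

Wien's law: T_S5848/T_S3993 = λ_S3993/λ_S5848 = 881/307 = 2.870.
L_S5848/L_S3993 = (R_S5848/R_S3993)²(T_S5848/T_S3993)⁴ = (0.333)²(2.870)⁴ = 7.520.
F_S5848/F_S3993 = (L_S5848/L_S3993)/(d_S5848/d_S3993)² = 7.520/(2.00)² = 1.880.

1.88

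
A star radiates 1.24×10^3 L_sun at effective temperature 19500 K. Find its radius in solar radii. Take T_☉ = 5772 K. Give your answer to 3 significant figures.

3.09 solar radii

R/R_☉ = √(L/L_☉) / (T/T_☉)² = √(1.24×10^3) / (3.378)²
       = 35.21 / 11.41 = 3.085.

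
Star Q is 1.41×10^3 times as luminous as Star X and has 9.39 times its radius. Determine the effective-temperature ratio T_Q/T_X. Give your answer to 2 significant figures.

L ∝ R²T⁴ gives T ∝ (L/R²)^(1/4), so
T_Q/T_X = (1.41×10^3 / 9.39²)^(1/4) = (15.99)^(1/4) = 2.000.

2.0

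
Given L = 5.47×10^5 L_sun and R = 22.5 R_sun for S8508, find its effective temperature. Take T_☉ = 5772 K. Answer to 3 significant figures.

T/T_☉ = (L/L_☉)^(1/4) / (R/R_☉)^(1/2)
T = 5772 × (5.47×10^5)^(1/4) / √(22.5) = 5772 × 27.20 / 4.743 = 3.309×10^4 K.

3.31×10^4 K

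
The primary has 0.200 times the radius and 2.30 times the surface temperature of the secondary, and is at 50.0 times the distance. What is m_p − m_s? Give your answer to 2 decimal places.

8.37

L_p/L_s = (0.200)²(2.30)⁴ = 1.119.
F_p/F_s = (L_p/L_s)/(d_p/d_s)² = 1.119/2500 = 4.477×10^-4.
m_p − m_s = −2.5 log₁₀(4.477×10^-4) = 8.37.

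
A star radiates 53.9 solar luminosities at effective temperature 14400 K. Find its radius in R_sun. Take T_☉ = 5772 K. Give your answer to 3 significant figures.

1.18 R_sun

R/R_☉ = √(L/L_☉) / (T/T_☉)² = √(53.9) / (2.495)²
       = 7.342 / 6.224 = 1.180.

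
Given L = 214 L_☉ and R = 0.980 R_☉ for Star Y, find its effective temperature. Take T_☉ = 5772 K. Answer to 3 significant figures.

T/T_☉ = (L/L_☉)^(1/4) / (R/R_☉)^(1/2)
T = 5772 × (214)^(1/4) / √(0.980) = 5772 × 3.825 / 0.9899 = 2.230×10^4 K.

2.23×10^4 K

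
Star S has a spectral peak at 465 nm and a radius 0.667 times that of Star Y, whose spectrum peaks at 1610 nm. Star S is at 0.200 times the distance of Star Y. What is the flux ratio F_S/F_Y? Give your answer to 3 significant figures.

1.60×10^3

Wien's law: T_S/T_Y = λ_Y/λ_S = 1610/465 = 3.462.
L_S/L_Y = (R_S/R_Y)²(T_S/T_Y)⁴ = (0.667)²(3.462)⁴ = 63.94.
F_S/F_Y = (L_S/L_Y)/(d_S/d_Y)² = 63.94/(0.200)² = 1598.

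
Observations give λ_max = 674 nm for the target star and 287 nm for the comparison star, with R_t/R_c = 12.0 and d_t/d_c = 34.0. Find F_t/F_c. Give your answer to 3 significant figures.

0.00410

Wien's law: T_t/T_c = λ_c/λ_t = 287/674 = 0.4258.
L_t/L_c = (R_t/R_c)²(T_t/T_c)⁴ = (12.0)²(0.4258)⁴ = 4.734.
F_t/F_c = (L_t/L_c)/(d_t/d_c)² = 4.734/(34.0)² = 0.004095.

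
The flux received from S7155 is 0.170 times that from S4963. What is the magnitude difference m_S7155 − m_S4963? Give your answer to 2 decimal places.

m_S7155 − m_S4963 = −2.5 log₁₀(F_S7155/F_S4963) = −2.5 log₁₀(0.170) = −2.5 × (-0.770) = 1.924.

1.92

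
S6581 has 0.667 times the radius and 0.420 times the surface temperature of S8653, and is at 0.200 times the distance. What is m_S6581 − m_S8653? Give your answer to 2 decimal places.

L_S6581/L_S8653 = (0.667)²(0.420)⁴ = 0.01384.
F_S6581/F_S8653 = (L_S6581/L_S8653)/(d_S6581/d_S8653)² = 0.01384/0.04000 = 0.3461.
m_S6581 − m_S8653 = −2.5 log₁₀(0.3461) = 1.15.

1.15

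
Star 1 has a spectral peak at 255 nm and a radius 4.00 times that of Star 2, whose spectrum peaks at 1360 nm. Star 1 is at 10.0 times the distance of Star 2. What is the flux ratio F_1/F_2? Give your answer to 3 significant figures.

Wien's law: T_1/T_2 = λ_2/λ_1 = 1360/255 = 5.333.
L_1/L_2 = (R_1/R_2)²(T_1/T_2)⁴ = (4.00)²(5.333)⁴ = 1.295×10^4.
F_1/F_2 = (L_1/L_2)/(d_1/d_2)² = 1.295×10^4/(10.0)² = 129.5.

129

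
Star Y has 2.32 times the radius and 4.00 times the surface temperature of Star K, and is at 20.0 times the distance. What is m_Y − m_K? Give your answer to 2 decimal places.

L_Y/L_K = (2.32)²(4.00)⁴ = 1378.
F_Y/F_K = (L_Y/L_K)/(d_Y/d_K)² = 1378/400.0 = 3.445.
m_Y − m_K = −2.5 log₁₀(3.445) = -1.34.

-1.34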